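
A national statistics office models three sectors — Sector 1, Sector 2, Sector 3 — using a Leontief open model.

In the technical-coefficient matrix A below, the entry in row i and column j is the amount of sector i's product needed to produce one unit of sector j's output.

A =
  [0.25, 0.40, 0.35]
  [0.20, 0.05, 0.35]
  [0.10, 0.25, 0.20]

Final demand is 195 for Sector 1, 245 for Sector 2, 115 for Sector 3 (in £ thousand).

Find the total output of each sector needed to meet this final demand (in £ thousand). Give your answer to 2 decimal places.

x_1 = 759.57, x_2 = 571.55, x_3 = 417.30

I − A =
  [   0.75    -0.40    -0.35]
  [  -0.20     0.95    -0.35]
  [  -0.10    -0.25     0.80]
Cofactors of I−A, C_ij = (−1)^(i+j)·(minor ij) (rows/columns in the sector order above):
  C_11 = (0.95)(0.80) − (-0.35)(-0.25) = 0.6725
  C_12 = −[(-0.20)(0.80) − (-0.35)(-0.10)] = 0.1950
  C_13 = (-0.20)(-0.25) − (0.95)(-0.10) = 0.1450
  C_21 = −[(-0.40)(0.80) − (-0.35)(-0.25)] = 0.4075
  C_22 = (0.75)(0.80) − (-0.35)(-0.10) = 0.5650
  C_23 = −[(0.75)(-0.25) − (-0.40)(-0.10)] = 0.2275
  C_31 = (-0.40)(-0.35) − (-0.35)(0.95) = 0.4725
  C_32 = −[(0.75)(-0.35) − (-0.35)(-0.20)] = 0.3325
  C_33 = (0.75)(0.95) − (-0.40)(-0.20) = 0.6325
det(I−A) = Σ_j (I−A)_1j·C_1j = (0.75)(0.6725) + (-0.40)(0.1950) + (-0.35)(0.1450) = 0.375625
adj(I−A) = Cᵀ =
  [ 0.6725   0.4075   0.4725]
  [ 0.1950   0.5650   0.3325]
  [ 0.1450   0.2275   0.6325]
(I − A)⁻¹ = adj(I−A) / det(I−A) ≈
  [   1.7903     1.0849     1.2579]
  [   0.5191     1.5042     0.8852]
  [   0.3860     0.6057     1.6839]
x = (I − A)⁻¹ d = adj(I−A)·d / det(I−A), with det(I−A) = 0.375625:
  x_1 = (0.6725·195 + 0.4075·245 + 0.4725·115) / 0.375625 = 285.3125 / 0.375625 ≈ 759.57
  x_2 = (0.1950·195 + 0.5650·245 + 0.3325·115) / 0.375625 = 214.6875 / 0.375625 ≈ 571.55
  x_3 = (0.1450·195 + 0.2275·245 + 0.6325·115) / 0.375625 = 156.75 / 0.375625 ≈ 417.30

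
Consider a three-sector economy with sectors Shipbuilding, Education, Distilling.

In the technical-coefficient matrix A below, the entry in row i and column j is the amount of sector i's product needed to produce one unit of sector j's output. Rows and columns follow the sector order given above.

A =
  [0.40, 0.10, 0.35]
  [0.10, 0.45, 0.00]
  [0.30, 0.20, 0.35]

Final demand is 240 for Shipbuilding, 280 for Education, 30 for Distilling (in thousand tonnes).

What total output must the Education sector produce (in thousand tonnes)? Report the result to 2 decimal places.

I − A =
  [   0.60    -0.10    -0.35]
  [  -0.10     0.55     0.00]
  [  -0.30    -0.20     0.65]
Cofactors of I−A, C_ij = (−1)^(i+j)·(minor ij) (rows/columns in the sector order above):
  C_11 = (0.55)(0.65) − (0.00)(-0.20) = 0.3575
  C_12 = −[(-0.10)(0.65) − (0.00)(-0.30)] = 0.0650
  C_13 = (-0.10)(-0.20) − (0.55)(-0.30) = 0.1850
  C_21 = −[(-0.10)(0.65) − (-0.35)(-0.20)] = 0.1350
  C_22 = (0.60)(0.65) − (-0.35)(-0.30) = 0.2850
  C_23 = −[(0.60)(-0.20) − (-0.10)(-0.30)] = 0.1500
  C_31 = (-0.10)(0.00) − (-0.35)(0.55) = 0.1925
  C_32 = −[(0.60)(0.00) − (-0.35)(-0.10)] = 0.0350
  C_33 = (0.60)(0.55) − (-0.10)(-0.10) = 0.3200
det(I−A) = Σ_j (I−A)_1j·C_1j = (0.60)(0.3575) + (-0.10)(0.0650) + (-0.35)(0.1850) = 0.14325
adj(I−A) = Cᵀ =
  [ 0.3575   0.1350   0.1925]
  [ 0.0650   0.2850   0.0350]
  [ 0.1850   0.1500   0.3200]
(I − A)⁻¹ = adj(I−A) / det(I−A) ≈
  [   2.4956     0.9424     1.3438]
  [   0.4538     1.9895     0.2443]
  [   1.2914     1.0471     2.2339]
x = (I − A)⁻¹ d = adj(I−A)·d / det(I−A), with det(I−A) = 0.14325:
  x_1 = (0.3575·240 + 0.1350·280 + 0.1925·30) / 0.14325 = 129.375 / 0.14325 ≈ 903.14
  x_2 = (0.0650·240 + 0.2850·280 + 0.0350·30) / 0.14325 = 96.45 / 0.14325 ≈ 673.30
  x_3 = (0.1850·240 + 0.1500·280 + 0.3200·30) / 0.14325 = 96.00 / 0.14325 ≈ 670.16

x_2 = 673.30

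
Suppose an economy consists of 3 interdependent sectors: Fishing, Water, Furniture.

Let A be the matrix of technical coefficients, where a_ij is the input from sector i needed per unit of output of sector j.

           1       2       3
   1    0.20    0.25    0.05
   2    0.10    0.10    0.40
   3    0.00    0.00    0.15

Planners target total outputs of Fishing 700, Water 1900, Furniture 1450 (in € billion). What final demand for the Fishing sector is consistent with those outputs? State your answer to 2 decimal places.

d_1 = 12.50

I − A =
  [   0.80    -0.25    -0.05]
  [  -0.10     0.90    -0.40]
  [   0.00     0.00     0.85]
d = (I − A) x:
  d_1 = (+0.80)·700 + (-0.25)·1900 + (-0.05)·1450 = 12.50
  d_2 = (-0.10)·700 + (+0.90)·1900 + (-0.40)·1450 = 1060.00
  d_3 = (+0.00)·700 + (+0.00)·1900 + (+0.85)·1450 = 1232.50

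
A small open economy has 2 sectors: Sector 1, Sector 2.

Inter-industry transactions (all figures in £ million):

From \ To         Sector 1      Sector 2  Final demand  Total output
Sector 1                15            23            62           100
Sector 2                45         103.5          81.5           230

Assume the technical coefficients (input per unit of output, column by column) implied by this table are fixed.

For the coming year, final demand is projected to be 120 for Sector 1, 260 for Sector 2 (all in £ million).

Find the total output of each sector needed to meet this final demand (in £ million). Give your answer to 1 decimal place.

Technical coefficients a_ij = z_ij / X_j:
  a_11 = 15/100 = 0.15, a_21 = 45/100 = 0.45
  a_12 = 23/230 = 0.10, a_22 = 103.5/230 = 0.45
I − A =
  [   0.85    -0.10]
  [  -0.45     0.55]
det(I−A) = (0.85)(0.55) − (-0.10)(-0.45) = 0.4225
adj(I−A) = [[0.55, 0.10], [0.45, 0.85]]
(I − A)⁻¹ = adj(I−A) / det(I−A) ≈
  [   1.3018     0.2367]
  [   1.0651     2.0118]
x = (I − A)⁻¹ d = adj(I−A)·d / det(I−A), with det(I−A) = 0.4225:
  x_1 = (0.55·120 + 0.10·260) / 0.4225 = 92.00 / 0.4225 ≈ 217.8
  x_2 = (0.45·120 + 0.85·260) / 0.4225 = 275.00 / 0.4225 ≈ 650.9

x_1 = 217.8, x_2 = 650.9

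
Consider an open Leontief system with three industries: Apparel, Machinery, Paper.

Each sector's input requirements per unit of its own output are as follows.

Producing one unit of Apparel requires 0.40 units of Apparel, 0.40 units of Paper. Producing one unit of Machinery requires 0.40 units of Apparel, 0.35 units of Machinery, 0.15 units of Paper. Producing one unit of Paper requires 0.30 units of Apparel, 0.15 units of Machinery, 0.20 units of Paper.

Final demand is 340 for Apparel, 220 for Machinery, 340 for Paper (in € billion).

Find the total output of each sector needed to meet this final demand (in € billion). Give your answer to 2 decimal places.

I − A =
  [   0.60    -0.40    -0.30]
  [   0.00     0.65    -0.15]
  [  -0.40    -0.15     0.80]
Cofactors of I−A, C_ij = (−1)^(i+j)·(minor ij) (rows/columns in the sector order above):
  C_11 = (0.65)(0.80) − (-0.15)(-0.15) = 0.4975
  C_12 = −[(0.00)(0.80) − (-0.15)(-0.40)] = 0.0600
  C_13 = (0.00)(-0.15) − (0.65)(-0.40) = 0.2600
  C_21 = −[(-0.40)(0.80) − (-0.30)(-0.15)] = 0.3650
  C_22 = (0.60)(0.80) − (-0.30)(-0.40) = 0.3600
  C_23 = −[(0.60)(-0.15) − (-0.40)(-0.40)] = 0.2500
  C_31 = (-0.40)(-0.15) − (-0.30)(0.65) = 0.2550
  C_32 = −[(0.60)(-0.15) − (-0.30)(0.00)] = 0.0900
  C_33 = (0.60)(0.65) − (-0.40)(0.00) = 0.3900
det(I−A) = Σ_j (I−A)_1j·C_1j = (0.60)(0.4975) + (-0.40)(0.0600) + (-0.30)(0.2600) = 0.1965
adj(I−A) = Cᵀ =
  [ 0.4975   0.3650   0.2550]
  [ 0.0600   0.3600   0.0900]
  [ 0.2600   0.2500   0.3900]
(I − A)⁻¹ = adj(I−A) / det(I−A) ≈
  [   2.5318     1.8575     1.2977]
  [   0.3053     1.8321     0.4580]
  [   1.3232     1.2723     1.9847]
x = (I − A)⁻¹ d = adj(I−A)·d / det(I−A), with det(I−A) = 0.1965:
  x_1 = (0.4975·340 + 0.3650·220 + 0.2550·340) / 0.1965 = 336.15 / 0.1965 ≈ 1710.69
  x_2 = (0.0600·340 + 0.3600·220 + 0.0900·340) / 0.1965 = 130.20 / 0.1965 ≈ 662.60
  x_3 = (0.2600·340 + 0.2500·220 + 0.3900·340) / 0.1965 = 276.00 / 0.1965 ≈ 1404.58

x_1 = 1710.69, x_2 = 662.60, x_3 = 1404.58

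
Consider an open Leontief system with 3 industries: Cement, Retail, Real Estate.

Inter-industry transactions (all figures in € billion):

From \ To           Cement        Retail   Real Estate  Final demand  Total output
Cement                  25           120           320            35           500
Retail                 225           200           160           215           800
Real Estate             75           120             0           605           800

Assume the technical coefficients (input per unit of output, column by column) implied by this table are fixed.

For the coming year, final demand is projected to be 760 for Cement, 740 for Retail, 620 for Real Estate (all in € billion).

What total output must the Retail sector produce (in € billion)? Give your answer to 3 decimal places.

Technical coefficients a_ij = z_ij / X_j:
  a_11 = 25/500 = 0.05, a_21 = 225/500 = 0.45, a_31 = 75/500 = 0.15
  a_12 = 120/800 = 0.15, a_22 = 200/800 = 0.25, a_32 = 120/800 = 0.15
  a_13 = 320/800 = 0.40, a_23 = 160/800 = 0.20, a_33 = 0/800 = 0.00
I − A =
  [   0.95    -0.15    -0.40]
  [  -0.45     0.75    -0.20]
  [  -0.15    -0.15     1.00]
Cofactors of I−A, C_ij = (−1)^(i+j)·(minor ij) (rows/columns in the sector order above):
  C_11 = (0.75)(1.00) − (-0.20)(-0.15) = 0.7200
  C_12 = −[(-0.45)(1.00) − (-0.20)(-0.15)] = 0.4800
  C_13 = (-0.45)(-0.15) − (0.75)(-0.15) = 0.1800
  C_21 = −[(-0.15)(1.00) − (-0.40)(-0.15)] = 0.2100
  C_22 = (0.95)(1.00) − (-0.40)(-0.15) = 0.8900
  C_23 = −[(0.95)(-0.15) − (-0.15)(-0.15)] = 0.1650
  C_31 = (-0.15)(-0.20) − (-0.40)(0.75) = 0.3300
  C_32 = −[(0.95)(-0.20) − (-0.40)(-0.45)] = 0.3700
  C_33 = (0.95)(0.75) − (-0.15)(-0.45) = 0.6450
det(I−A) = Σ_j (I−A)_1j·C_1j = (0.95)(0.7200) + (-0.15)(0.4800) + (-0.40)(0.1800) = 0.5400
adj(I−A) = Cᵀ =
  [ 0.7200   0.2100   0.3300]
  [ 0.4800   0.8900   0.3700]
  [ 0.1800   0.1650   0.6450]
(I − A)⁻¹ = adj(I−A) / det(I−A) ≈
  [   1.3333     0.3889     0.6111]
  [   0.8889     1.6481     0.6852]
  [   0.3333     0.3056     1.1944]
x = (I − A)⁻¹ d = adj(I−A)·d / det(I−A), with det(I−A) = 0.5400:
  x_1 = (0.7200·760 + 0.2100·740 + 0.3300·620) / 0.5400 = 907.20 / 0.5400 = 1680.000
  x_2 = (0.4800·760 + 0.8900·740 + 0.3700·620) / 0.5400 = 1252.80 / 0.5400 = 2320.000
  x_3 = (0.1800·760 + 0.1650·740 + 0.6450·620) / 0.5400 = 658.80 / 0.5400 = 1220.000

x_2 = 2320.000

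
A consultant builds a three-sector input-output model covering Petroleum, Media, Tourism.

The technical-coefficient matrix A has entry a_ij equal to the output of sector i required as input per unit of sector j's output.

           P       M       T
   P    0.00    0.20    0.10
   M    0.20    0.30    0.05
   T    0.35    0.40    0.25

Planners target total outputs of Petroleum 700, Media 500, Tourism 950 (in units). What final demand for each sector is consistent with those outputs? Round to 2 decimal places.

I − A =
  [   1.00    -0.20    -0.10]
  [  -0.20     0.70    -0.05]
  [  -0.35    -0.40     0.75]
d = (I − A) x:
  d_P = (+1.00)·700 + (-0.20)·500 + (-0.10)·950 = 505.00
  d_M = (-0.20)·700 + (+0.70)·500 + (-0.05)·950 = 162.50
  d_T = (-0.35)·700 + (-0.40)·500 + (+0.75)·950 = 267.50

d_P = 505.00, d_M = 162.50, d_T = 267.50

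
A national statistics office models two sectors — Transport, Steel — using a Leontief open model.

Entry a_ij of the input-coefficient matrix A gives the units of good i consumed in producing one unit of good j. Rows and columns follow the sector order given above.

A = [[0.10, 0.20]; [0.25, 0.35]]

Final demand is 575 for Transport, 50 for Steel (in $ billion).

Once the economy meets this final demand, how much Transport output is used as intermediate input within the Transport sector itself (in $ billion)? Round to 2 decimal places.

I − A =
  [   0.90    -0.20]
  [  -0.25     0.65]
det(I−A) = (0.90)(0.65) − (-0.20)(-0.25) = 0.5350
adj(I−A) = [[0.65, 0.20], [0.25, 0.90]]
(I − A)⁻¹ = adj(I−A) / det(I−A) ≈
  [   1.2150     0.3738]
  [   0.4673     1.6822]
First solve x = (I − A)⁻¹ d = adj(I−A)·d / det(I−A); in particular x_1 = (0.65·575 + 0.20·50) / 0.5350 = 383.75 / 0.5350 ≈ 717.2897.
Intermediate flow from 1 to 1: z_11 = a_11 · x_1 = 0.10 × 383.75 / 0.5350 = 38.375 / 0.5350 ≈ 71.73.

z_11 = 71.73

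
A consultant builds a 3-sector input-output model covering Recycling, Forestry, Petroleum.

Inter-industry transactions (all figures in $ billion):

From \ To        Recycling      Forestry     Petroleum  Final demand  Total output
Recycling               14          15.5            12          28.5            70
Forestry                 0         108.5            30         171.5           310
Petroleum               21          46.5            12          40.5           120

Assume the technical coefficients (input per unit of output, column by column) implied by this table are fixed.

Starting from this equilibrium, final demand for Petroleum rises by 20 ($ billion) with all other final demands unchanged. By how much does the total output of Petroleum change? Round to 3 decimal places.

Technical coefficients a_ij = z_ij / X_j:
  a_RR = 14/70 = 0.20, a_FR = 0/70 = 0.00, a_PR = 21/70 = 0.30
  a_RF = 15.5/310 = 0.05, a_FF = 108.5/310 = 0.35, a_PF = 46.5/310 = 0.15
  a_RP = 12/120 = 0.10, a_FP = 30/120 = 0.25, a_PP = 12/120 = 0.10
I − A =
  [   0.80    -0.05    -0.10]
  [   0.00     0.65    -0.25]
  [  -0.30    -0.15     0.90]
Cofactors of I−A, C_ij = (−1)^(i+j)·(minor ij) (rows/columns in the sector order above):
  C_11 = (0.65)(0.90) − (-0.25)(-0.15) = 0.5475
  C_12 = −[(0.00)(0.90) − (-0.25)(-0.30)] = 0.0750
  C_13 = (0.00)(-0.15) − (0.65)(-0.30) = 0.1950
  C_21 = −[(-0.05)(0.90) − (-0.10)(-0.15)] = 0.0600
  C_22 = (0.80)(0.90) − (-0.10)(-0.30) = 0.6900
  C_23 = −[(0.80)(-0.15) − (-0.05)(-0.30)] = 0.1350
  C_31 = (-0.05)(-0.25) − (-0.10)(0.65) = 0.0775
  C_32 = −[(0.80)(-0.25) − (-0.10)(0.00)] = 0.2000
  C_33 = (0.80)(0.65) − (-0.05)(0.00) = 0.5200
det(I−A) = Σ_j (I−A)_1j·C_1j = (0.80)(0.5475) + (-0.05)(0.0750) + (-0.10)(0.1950) = 0.41475
adj(I−A) = Cᵀ =
  [ 0.5475   0.0600   0.0775]
  [ 0.0750   0.6900   0.2000]
  [ 0.1950   0.1350   0.5200]
(I − A)⁻¹ = adj(I−A) / det(I−A) ≈
  [   1.3201     0.1447     0.1869]
  [   0.1808     1.6637     0.4822]
  [   0.4702     0.3255     1.2538]
Δx = (I − A)⁻¹ Δd with Δd having +20 in the Petroleum component and 0 elsewhere.
So Δx_P = L_PP · (+20), where L_PP = adj(I−A)_PP / det(I−A) = 0.5200 / 0.41475.
Δx_P = 0.5200 × (+20) / 0.41475 = 10.40 / 0.41475 ≈ 25.075.

Δx_P = 25.075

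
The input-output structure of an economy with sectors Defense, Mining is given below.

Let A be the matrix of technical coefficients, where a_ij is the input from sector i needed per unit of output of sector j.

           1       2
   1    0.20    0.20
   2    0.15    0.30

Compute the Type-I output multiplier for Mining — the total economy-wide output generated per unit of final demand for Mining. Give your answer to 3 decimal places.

m_2 = 1.887

I − A =
  [   0.80    -0.20]
  [  -0.15     0.70]
det(I−A) = (0.80)(0.70) − (-0.20)(-0.15) = 0.5300
adj(I−A) = [[0.70, 0.20], [0.15, 0.80]]
(I − A)⁻¹ = adj(I−A) / det(I−A) ≈
  [   1.3208     0.3774]
  [   0.2830     1.5094]
The output multiplier for sector j is the column-j sum of the Leontief inverse (I − A)⁻¹ = adj(I−A) / det(I−A).
Column 2 of adj(I−A): (0.20, 0.80); det(I−A) = 0.5300.
m_2 = (0.20 + 0.80) / 0.5300 = 1.00 / 0.5300 ≈ 1.887.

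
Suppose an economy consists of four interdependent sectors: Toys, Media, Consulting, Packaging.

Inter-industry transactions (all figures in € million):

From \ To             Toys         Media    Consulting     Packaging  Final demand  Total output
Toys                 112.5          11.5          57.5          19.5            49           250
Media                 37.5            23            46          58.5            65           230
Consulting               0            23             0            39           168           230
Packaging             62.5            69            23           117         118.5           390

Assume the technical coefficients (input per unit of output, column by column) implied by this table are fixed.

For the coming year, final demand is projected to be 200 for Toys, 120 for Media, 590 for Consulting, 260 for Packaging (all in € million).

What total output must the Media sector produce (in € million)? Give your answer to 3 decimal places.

x_M = 620.385

Technical coefficients a_ij = z_ij / X_j:
  a_TT = 112.5/250 = 0.45, a_MT = 37.5/250 = 0.15, a_CT = 0/250 = 0.00, a_PT = 62.5/250 = 0.25
  a_TM = 11.5/230 = 0.05, a_MM = 23/230 = 0.10, a_CM = 23/230 = 0.10, a_PM = 69/230 = 0.30
  a_TC = 57.5/230 = 0.25, a_MC = 46/230 = 0.20, a_CC = 0/230 = 0.00, a_PC = 23/230 = 0.10
  a_TP = 19.5/390 = 0.05, a_MP = 58.5/390 = 0.15, a_CP = 39/390 = 0.10, a_PP = 117/390 = 0.30
I − A =
  [   0.55    -0.05    -0.25    -0.05]
  [  -0.15     0.90    -0.20    -0.15]
  [   0.00    -0.10     1.00    -0.10]
  [  -0.25    -0.30    -0.10     0.70]
Compute the cofactors C_ij = (−1)^(i+j)·(3×3 minor ij) of I−A; the adjugate is their transpose:
adj(I−A) = Cᵀ =
  [ 0.554500   0.075000   0.161500   0.078750]
  [ 0.146000   0.360750   0.119125   0.104750]
  [ 0.041250   0.055000   0.301125   0.057750]
  [ 0.266500   0.189250   0.151750   0.472750]
det(I−A) = Σ_j (I−A)_1j·C_1j = (0.55)(0.554500) + (-0.05)(0.146000) + (-0.25)(0.041250) + (-0.05)(0.266500) = 0.2740375
(I − A)⁻¹ = adj(I−A) / det(I−A) ≈
  [   2.0234     0.2737     0.5893     0.2874]
  [   0.5328     1.3164     0.4347     0.3822]
  [   0.1505     0.2007     1.0988     0.2107]
  [   0.9725     0.6906     0.5538     1.7251]
x = (I − A)⁻¹ d = adj(I−A)·d / det(I−A), with det(I−A) = 0.2740375:
  x_T = (0.554500·200 + 0.075000·120 + 0.161500·590 + 0.078750·260) / 0.2740375 = 235.66 / 0.2740375 ≈ 859.955
  x_M = (0.146000·200 + 0.360750·120 + 0.119125·590 + 0.104750·260) / 0.2740375 = 170.00875 / 0.2740375 ≈ 620.385
  x_C = (0.041250·200 + 0.055000·120 + 0.301125·590 + 0.057750·260) / 0.2740375 = 207.52875 / 0.2740375 ≈ 757.301
  x_P = (0.266500·200 + 0.189250·120 + 0.151750·590 + 0.472750·260) / 0.2740375 = 288.4575 / 0.2740375 ≈ 1052.621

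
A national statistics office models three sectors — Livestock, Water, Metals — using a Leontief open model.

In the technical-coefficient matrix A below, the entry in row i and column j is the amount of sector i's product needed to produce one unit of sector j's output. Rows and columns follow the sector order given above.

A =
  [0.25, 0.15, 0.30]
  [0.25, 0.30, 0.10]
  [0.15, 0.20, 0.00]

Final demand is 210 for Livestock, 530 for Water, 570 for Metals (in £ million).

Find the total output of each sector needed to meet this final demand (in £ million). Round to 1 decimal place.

I − A =
  [   0.75    -0.15    -0.30]
  [  -0.25     0.70    -0.10]
  [  -0.15    -0.20     1.00]
Cofactors of I−A, C_ij = (−1)^(i+j)·(minor ij) (rows/columns in the sector order above):
  C_11 = (0.70)(1.00) − (-0.10)(-0.20) = 0.6800
  C_12 = −[(-0.25)(1.00) − (-0.10)(-0.15)] = 0.2650
  C_13 = (-0.25)(-0.20) − (0.70)(-0.15) = 0.1550
  C_21 = −[(-0.15)(1.00) − (-0.30)(-0.20)] = 0.2100
  C_22 = (0.75)(1.00) − (-0.30)(-0.15) = 0.7050
  C_23 = −[(0.75)(-0.20) − (-0.15)(-0.15)] = 0.1725
  C_31 = (-0.15)(-0.10) − (-0.30)(0.70) = 0.2250
  C_32 = −[(0.75)(-0.10) − (-0.30)(-0.25)] = 0.1500
  C_33 = (0.75)(0.70) − (-0.15)(-0.25) = 0.4875
det(I−A) = Σ_j (I−A)_1j·C_1j = (0.75)(0.6800) + (-0.15)(0.2650) + (-0.30)(0.1550) = 0.42375
adj(I−A) = Cᵀ =
  [ 0.6800   0.2100   0.2250]
  [ 0.2650   0.7050   0.1500]
  [ 0.1550   0.1725   0.4875]
(I − A)⁻¹ = adj(I−A) / det(I−A) ≈
  [   1.6047     0.4956     0.5310]
  [   0.6254     1.6637     0.3540]
  [   0.3658     0.4071     1.1504]
x = (I − A)⁻¹ d = adj(I−A)·d / det(I−A), with det(I−A) = 0.42375:
  x_L = (0.6800·210 + 0.2100·530 + 0.2250·570) / 0.42375 = 382.35 / 0.42375 ≈ 902.3
  x_W = (0.2650·210 + 0.7050·530 + 0.1500·570) / 0.42375 = 514.80 / 0.42375 ≈ 1214.9
  x_M = (0.1550·210 + 0.1725·530 + 0.4875·570) / 0.42375 = 401.85 / 0.42375 ≈ 948.3

x_L = 902.3, x_W = 1214.9, x_M = 948.3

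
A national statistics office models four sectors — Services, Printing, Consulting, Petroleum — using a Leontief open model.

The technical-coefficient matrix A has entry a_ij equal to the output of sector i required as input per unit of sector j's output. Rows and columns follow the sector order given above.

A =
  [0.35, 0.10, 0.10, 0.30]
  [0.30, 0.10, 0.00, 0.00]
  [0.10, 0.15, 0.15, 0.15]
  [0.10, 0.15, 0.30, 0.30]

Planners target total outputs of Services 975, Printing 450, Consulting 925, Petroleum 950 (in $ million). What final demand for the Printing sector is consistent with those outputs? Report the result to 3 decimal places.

I − A =
  [   0.65    -0.10    -0.10    -0.30]
  [  -0.30     0.90     0.00     0.00]
  [  -0.10    -0.15     0.85    -0.15]
  [  -0.10    -0.15    -0.30     0.70]
d = (I − A) x:
  d_1 = (+0.65)·975 + (-0.10)·450 + (-0.10)·925 + (-0.30)·950 = 211.250
  d_2 = (-0.30)·975 + (+0.90)·450 + (+0.00)·925 + (+0.00)·950 = 112.500
  d_3 = (-0.10)·975 + (-0.15)·450 + (+0.85)·925 + (-0.15)·950 = 478.750
  d_4 = (-0.10)·975 + (-0.15)·450 + (-0.30)·925 + (+0.70)·950 = 222.500

d_2 = 112.500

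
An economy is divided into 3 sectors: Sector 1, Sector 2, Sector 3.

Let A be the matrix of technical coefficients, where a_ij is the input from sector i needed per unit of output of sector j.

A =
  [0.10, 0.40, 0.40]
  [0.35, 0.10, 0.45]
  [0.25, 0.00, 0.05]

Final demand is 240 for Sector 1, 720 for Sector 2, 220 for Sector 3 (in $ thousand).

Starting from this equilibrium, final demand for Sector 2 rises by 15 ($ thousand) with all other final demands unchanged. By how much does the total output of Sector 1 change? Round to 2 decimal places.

I − A =
  [   0.90    -0.40    -0.40]
  [  -0.35     0.90    -0.45]
  [  -0.25     0.00     0.95]
Cofactors of I−A, C_ij = (−1)^(i+j)·(minor ij) (rows/columns in the sector order above):
  C_11 = (0.90)(0.95) − (-0.45)(0.00) = 0.8550
  C_12 = −[(-0.35)(0.95) − (-0.45)(-0.25)] = 0.4450
  C_13 = (-0.35)(0.00) − (0.90)(-0.25) = 0.2250
  C_21 = −[(-0.40)(0.95) − (-0.40)(0.00)] = 0.3800
  C_22 = (0.90)(0.95) − (-0.40)(-0.25) = 0.7550
  C_23 = −[(0.90)(0.00) − (-0.40)(-0.25)] = 0.1000
  C_31 = (-0.40)(-0.45) − (-0.40)(0.90) = 0.5400
  C_32 = −[(0.90)(-0.45) − (-0.40)(-0.35)] = 0.5450
  C_33 = (0.90)(0.90) − (-0.40)(-0.35) = 0.6700
det(I−A) = Σ_j (I−A)_1j·C_1j = (0.90)(0.8550) + (-0.40)(0.4450) + (-0.40)(0.2250) = 0.5015
adj(I−A) = Cᵀ =
  [ 0.8550   0.3800   0.5400]
  [ 0.4450   0.7550   0.5450]
  [ 0.2250   0.1000   0.6700]
(I − A)⁻¹ = adj(I−A) / det(I−A) ≈
  [   1.7049     0.7577     1.0768]
  [   0.8873     1.5055     1.0867]
  [   0.4487     0.1994     1.3360]
Δx = (I − A)⁻¹ Δd with Δd having +15 in the Sector 2 component and 0 elsewhere.
So Δx_1 = L_12 · (+15), where L_12 = adj(I−A)_12 / det(I−A) = 0.3800 / 0.5015.
Δx_1 = 0.3800 × (+15) / 0.5015 = 5.70 / 0.5015 ≈ 11.37.

Δx_1 = 11.37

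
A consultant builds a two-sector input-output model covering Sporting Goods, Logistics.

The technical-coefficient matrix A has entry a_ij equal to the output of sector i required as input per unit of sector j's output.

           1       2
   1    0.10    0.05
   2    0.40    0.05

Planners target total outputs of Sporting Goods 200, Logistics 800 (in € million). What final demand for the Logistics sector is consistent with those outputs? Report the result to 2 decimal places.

d_2 = 680.00

I − A =
  [   0.90    -0.05]
  [  -0.40     0.95]
d = (I − A) x:
  d_1 = (+0.90)·200 + (-0.05)·800 = 140.00
  d_2 = (-0.40)·200 + (+0.95)·800 = 680.00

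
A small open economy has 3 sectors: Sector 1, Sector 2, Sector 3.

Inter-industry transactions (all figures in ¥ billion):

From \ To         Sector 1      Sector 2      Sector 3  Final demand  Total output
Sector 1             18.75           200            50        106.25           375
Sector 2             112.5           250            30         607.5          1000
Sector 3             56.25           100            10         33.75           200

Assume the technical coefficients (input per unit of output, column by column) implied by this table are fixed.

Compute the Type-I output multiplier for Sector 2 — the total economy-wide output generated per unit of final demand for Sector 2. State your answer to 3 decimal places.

m_2 = 2.131

Technical coefficients a_ij = z_ij / X_j:
  a_11 = 18.75/375 = 0.05, a_21 = 112.5/375 = 0.30, a_31 = 56.25/375 = 0.15
  a_12 = 200/1000 = 0.20, a_22 = 250/1000 = 0.25, a_32 = 100/1000 = 0.10
  a_13 = 50/200 = 0.25, a_23 = 30/200 = 0.15, a_33 = 10/200 = 0.05
I − A =
  [   0.95    -0.20    -0.25]
  [  -0.30     0.75    -0.15]
  [  -0.15    -0.10     0.95]
Cofactors of I−A, C_ij = (−1)^(i+j)·(minor ij) (rows/columns in the sector order above):
  C_11 = (0.75)(0.95) − (-0.15)(-0.10) = 0.6975
  C_12 = −[(-0.30)(0.95) − (-0.15)(-0.15)] = 0.3075
  C_13 = (-0.30)(-0.10) − (0.75)(-0.15) = 0.1425
  C_21 = −[(-0.20)(0.95) − (-0.25)(-0.10)] = 0.2150
  C_22 = (0.95)(0.95) − (-0.25)(-0.15) = 0.8650
  C_23 = −[(0.95)(-0.10) − (-0.20)(-0.15)] = 0.1250
  C_31 = (-0.20)(-0.15) − (-0.25)(0.75) = 0.2175
  C_32 = −[(0.95)(-0.15) − (-0.25)(-0.30)] = 0.2175
  C_33 = (0.95)(0.75) − (-0.20)(-0.30) = 0.6525
det(I−A) = Σ_j (I−A)_1j·C_1j = (0.95)(0.6975) + (-0.20)(0.3075) + (-0.25)(0.1425) = 0.5655
adj(I−A) = Cᵀ =
  [ 0.6975   0.2150   0.2175]
  [ 0.3075   0.8650   0.2175]
  [ 0.1425   0.1250   0.6525]
(I − A)⁻¹ = adj(I−A) / det(I−A) ≈
  [   1.2334     0.3802     0.3846]
  [   0.5438     1.5296     0.3846]
  [   0.2520     0.2210     1.1538]
The output multiplier for sector j is the column-j sum of the Leontief inverse (I − A)⁻¹ = adj(I−A) / det(I−A).
Column 2 of adj(I−A): (0.2150, 0.8650, 0.1250); det(I−A) = 0.5655.
m_2 = (0.2150 + 0.8650 + 0.1250) / 0.5655 = 1.205 / 0.5655 ≈ 2.131.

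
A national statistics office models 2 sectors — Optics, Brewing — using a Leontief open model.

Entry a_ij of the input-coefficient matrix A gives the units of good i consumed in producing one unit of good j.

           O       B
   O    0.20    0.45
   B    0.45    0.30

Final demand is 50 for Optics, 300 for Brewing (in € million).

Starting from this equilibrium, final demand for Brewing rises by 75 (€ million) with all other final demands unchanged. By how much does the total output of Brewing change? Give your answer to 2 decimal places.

Δx_B = 167.83

I − A =
  [   0.80    -0.45]
  [  -0.45     0.70]
det(I−A) = (0.80)(0.70) − (-0.45)(-0.45) = 0.3575
adj(I−A) = [[0.70, 0.45], [0.45, 0.80]]
(I − A)⁻¹ = adj(I−A) / det(I−A) ≈
  [   1.9580     1.2587]
  [   1.2587     2.2378]
Δx = (I − A)⁻¹ Δd with Δd having +75 in the Brewing component and 0 elsewhere.
So Δx_B = L_BB · (+75), where L_BB = adj(I−A)_BB / det(I−A) = 0.80 / 0.3575.
Δx_B = 0.80 × (+75) / 0.3575 = 60.00 / 0.3575 ≈ 167.83.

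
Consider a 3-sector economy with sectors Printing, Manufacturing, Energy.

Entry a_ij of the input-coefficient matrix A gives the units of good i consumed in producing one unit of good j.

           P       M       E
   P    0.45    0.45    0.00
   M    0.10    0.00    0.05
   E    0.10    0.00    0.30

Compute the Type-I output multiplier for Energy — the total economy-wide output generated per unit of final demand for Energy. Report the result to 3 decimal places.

I − A =
  [   0.55    -0.45     0.00]
  [  -0.10     1.00    -0.05]
  [  -0.10     0.00     0.70]
Cofactors of I−A, C_ij = (−1)^(i+j)·(minor ij) (rows/columns in the sector order above):
  C_11 = (1.00)(0.70) − (-0.05)(0.00) = 0.7000
  C_12 = −[(-0.10)(0.70) − (-0.05)(-0.10)] = 0.0750
  C_13 = (-0.10)(0.00) − (1.00)(-0.10) = 0.1000
  C_21 = −[(-0.45)(0.70) − (0.00)(0.00)] = 0.3150
  C_22 = (0.55)(0.70) − (0.00)(-0.10) = 0.3850
  C_23 = −[(0.55)(0.00) − (-0.45)(-0.10)] = 0.0450
  C_31 = (-0.45)(-0.05) − (0.00)(1.00) = 0.0225
  C_32 = −[(0.55)(-0.05) − (0.00)(-0.10)] = 0.0275
  C_33 = (0.55)(1.00) − (-0.45)(-0.10) = 0.5050
det(I−A) = Σ_j (I−A)_1j·C_1j = (0.55)(0.7000) + (-0.45)(0.0750) + (0.00)(0.1000) = 0.35125
adj(I−A) = Cᵀ =
  [ 0.7000   0.3150   0.0225]
  [ 0.0750   0.3850   0.0275]
  [ 0.1000   0.0450   0.5050]
(I − A)⁻¹ = adj(I−A) / det(I−A) ≈
  [   1.9929     0.8968     0.0641]
  [   0.2135     1.0961     0.0783]
  [   0.2847     0.1281     1.4377]
The output multiplier for sector j is the column-j sum of the Leontief inverse (I − A)⁻¹ = adj(I−A) / det(I−A).
Column E of adj(I−A): (0.0225, 0.0275, 0.5050); det(I−A) = 0.35125.
m_E = (0.0225 + 0.0275 + 0.5050) / 0.35125 = 0.555 / 0.35125 ≈ 1.580.

m_E = 1.580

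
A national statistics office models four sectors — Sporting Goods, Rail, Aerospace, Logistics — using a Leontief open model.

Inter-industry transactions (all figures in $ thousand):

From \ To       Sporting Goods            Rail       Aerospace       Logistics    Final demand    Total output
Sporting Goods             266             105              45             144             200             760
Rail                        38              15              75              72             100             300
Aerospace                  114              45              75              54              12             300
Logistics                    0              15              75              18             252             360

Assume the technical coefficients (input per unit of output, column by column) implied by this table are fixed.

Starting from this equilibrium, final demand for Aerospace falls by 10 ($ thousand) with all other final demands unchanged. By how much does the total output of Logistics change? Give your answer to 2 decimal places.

Technical coefficients a_ij = z_ij / X_j:
  a_11 = 266/760 = 0.35, a_21 = 38/760 = 0.05, a_31 = 114/760 = 0.15, a_41 = 0/760 = 0.00
  a_12 = 105/300 = 0.35, a_22 = 15/300 = 0.05, a_32 = 45/300 = 0.15, a_42 = 15/300 = 0.05
  a_13 = 45/300 = 0.15, a_23 = 75/300 = 0.25, a_33 = 75/300 = 0.25, a_43 = 75/300 = 0.25
  a_14 = 144/360 = 0.40, a_24 = 72/360 = 0.20, a_34 = 54/360 = 0.15, a_44 = 18/360 = 0.05
I − A =
  [   0.65    -0.35    -0.15    -0.40]
  [  -0.05     0.95    -0.25    -0.20]
  [  -0.15    -0.15     0.75    -0.15]
  [   0.00    -0.05    -0.25     0.95]
Compute the cofactors C_ij = (−1)^(i+j)·(3×3 minor ij) of I−A; the adjugate is their transpose:
adj(I−A) = Cᵀ =
  [ 0.588750   0.288750   0.334500   0.361500]
  [ 0.076875   0.402375   0.199000   0.148500]
  [ 0.141375   0.150375   0.562500   0.180000]
  [ 0.041250   0.060750   0.158500   0.390000]
det(I−A) = Σ_j (I−A)_1j·C_1j = (0.65)(0.588750) + (-0.35)(0.076875) + (-0.15)(0.141375) + (-0.40)(0.041250) = 0.318075
(I − A)⁻¹ = adj(I−A) / det(I−A) ≈
  [   1.8510     0.9078     1.0516     1.1365]
  [   0.2417     1.2650     0.6256     0.4669]
  [   0.4445     0.4728     1.7685     0.5659]
  [   0.1297     0.1910     0.4983     1.2261]
Δx = (I − A)⁻¹ Δd with Δd having -10 in the Aerospace component and 0 elsewhere.
So Δx_4 = L_43 · (-10), where L_43 = adj(I−A)_43 / det(I−A) = 0.158500 / 0.318075.
Δx_4 = 0.158500 × (-10) / 0.318075 = -1.585 / 0.318075 ≈ -4.98.

Δx_4 = -4.98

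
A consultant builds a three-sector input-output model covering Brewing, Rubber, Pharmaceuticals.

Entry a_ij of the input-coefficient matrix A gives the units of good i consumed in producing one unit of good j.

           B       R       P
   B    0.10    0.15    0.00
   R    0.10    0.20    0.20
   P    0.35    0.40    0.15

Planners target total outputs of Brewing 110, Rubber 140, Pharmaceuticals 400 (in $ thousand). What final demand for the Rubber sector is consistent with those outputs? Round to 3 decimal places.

I − A =
  [   0.90    -0.15     0.00]
  [  -0.10     0.80    -0.20]
  [  -0.35    -0.40     0.85]
d = (I − A) x:
  d_B = (+0.90)·110 + (-0.15)·140 + (+0.00)·400 = 78.000
  d_R = (-0.10)·110 + (+0.80)·140 + (-0.20)·400 = 21.000
  d_P = (-0.35)·110 + (-0.40)·140 + (+0.85)·400 = 245.500

d_R = 21.000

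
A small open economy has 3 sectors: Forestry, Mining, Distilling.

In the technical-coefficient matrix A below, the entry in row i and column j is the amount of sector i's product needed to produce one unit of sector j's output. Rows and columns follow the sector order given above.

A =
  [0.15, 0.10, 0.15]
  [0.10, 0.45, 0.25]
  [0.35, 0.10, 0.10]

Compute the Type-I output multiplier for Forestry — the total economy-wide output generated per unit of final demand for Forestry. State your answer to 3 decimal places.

I − A =
  [   0.85    -0.10    -0.15]
  [  -0.10     0.55    -0.25]
  [  -0.35    -0.10     0.90]
Cofactors of I−A, C_ij = (−1)^(i+j)·(minor ij) (rows/columns in the sector order above):
  C_11 = (0.55)(0.90) − (-0.25)(-0.10) = 0.4700
  C_12 = −[(-0.10)(0.90) − (-0.25)(-0.35)] = 0.1775
  C_13 = (-0.10)(-0.10) − (0.55)(-0.35) = 0.2025
  C_21 = −[(-0.10)(0.90) − (-0.15)(-0.10)] = 0.1050
  C_22 = (0.85)(0.90) − (-0.15)(-0.35) = 0.7125
  C_23 = −[(0.85)(-0.10) − (-0.10)(-0.35)] = 0.1200
  C_31 = (-0.10)(-0.25) − (-0.15)(0.55) = 0.1075
  C_32 = −[(0.85)(-0.25) − (-0.15)(-0.10)] = 0.2275
  C_33 = (0.85)(0.55) − (-0.10)(-0.10) = 0.4575
det(I−A) = Σ_j (I−A)_1j·C_1j = (0.85)(0.4700) + (-0.10)(0.1775) + (-0.15)(0.2025) = 0.351375
adj(I−A) = Cᵀ =
  [ 0.4700   0.1050   0.1075]
  [ 0.1775   0.7125   0.2275]
  [ 0.2025   0.1200   0.4575]
(I − A)⁻¹ = adj(I−A) / det(I−A) ≈
  [   1.3376     0.2988     0.3059]
  [   0.5052     2.0277     0.6475]
  [   0.5763     0.3415     1.3020]
The output multiplier for sector j is the column-j sum of the Leontief inverse (I − A)⁻¹ = adj(I−A) / det(I−A).
Column F of adj(I−A): (0.4700, 0.1775, 0.2025); det(I−A) = 0.351375.
m_F = (0.4700 + 0.1775 + 0.2025) / 0.351375 = 0.85 / 0.351375 ≈ 2.419.

m_F = 2.419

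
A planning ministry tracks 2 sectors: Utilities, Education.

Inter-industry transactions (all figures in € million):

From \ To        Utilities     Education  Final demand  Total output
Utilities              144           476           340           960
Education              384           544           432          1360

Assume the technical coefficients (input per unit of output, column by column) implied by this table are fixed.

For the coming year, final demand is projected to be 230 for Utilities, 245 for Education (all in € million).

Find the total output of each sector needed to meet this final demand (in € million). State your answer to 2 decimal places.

Technical coefficients a_ij = z_ij / X_j:
  a_UU = 144/960 = 0.15, a_EU = 384/960 = 0.40
  a_UE = 476/1360 = 0.35, a_EE = 544/1360 = 0.40
I − A =
  [   0.85    -0.35]
  [  -0.40     0.60]
det(I−A) = (0.85)(0.60) − (-0.35)(-0.40) = 0.3700
adj(I−A) = [[0.60, 0.35], [0.40, 0.85]]
(I − A)⁻¹ = adj(I−A) / det(I−A) ≈
  [   1.6216     0.9459]
  [   1.0811     2.2973]
x = (I − A)⁻¹ d = adj(I−A)·d / det(I−A), with det(I−A) = 0.3700:
  x_U = (0.60·230 + 0.35·245) / 0.3700 = 223.75 / 0.3700 ≈ 604.73
  x_E = (0.40·230 + 0.85·245) / 0.3700 = 300.25 / 0.3700 ≈ 811.49

x_U = 604.73, x_E = 811.49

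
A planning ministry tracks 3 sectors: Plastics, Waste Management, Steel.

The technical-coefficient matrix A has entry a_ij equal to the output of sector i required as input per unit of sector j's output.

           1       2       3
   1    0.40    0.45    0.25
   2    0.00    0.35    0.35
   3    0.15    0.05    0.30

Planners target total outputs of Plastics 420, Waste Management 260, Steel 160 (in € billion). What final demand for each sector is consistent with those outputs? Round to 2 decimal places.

I − A =
  [   0.60    -0.45    -0.25]
  [   0.00     0.65    -0.35]
  [  -0.15    -0.05     0.70]
d = (I − A) x:
  d_1 = (+0.60)·420 + (-0.45)·260 + (-0.25)·160 = 95.00
  d_2 = (+0.00)·420 + (+0.65)·260 + (-0.35)·160 = 113.00
  d_3 = (-0.15)·420 + (-0.05)·260 + (+0.70)·160 = 36.00

d_1 = 95.00, d_2 = 113.00, d_3 = 36.00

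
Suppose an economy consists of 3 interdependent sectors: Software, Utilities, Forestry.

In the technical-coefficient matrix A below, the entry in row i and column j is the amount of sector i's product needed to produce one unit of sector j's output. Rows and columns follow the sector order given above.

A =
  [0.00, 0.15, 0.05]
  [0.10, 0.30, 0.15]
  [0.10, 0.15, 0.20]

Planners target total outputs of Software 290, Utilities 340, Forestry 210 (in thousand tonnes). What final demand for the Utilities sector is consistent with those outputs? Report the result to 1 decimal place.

d_U = 177.5

I − A =
  [   1.00    -0.15    -0.05]
  [  -0.10     0.70    -0.15]
  [  -0.10    -0.15     0.80]
d = (I − A) x:
  d_S = (+1.00)·290 + (-0.15)·340 + (-0.05)·210 = 228.5
  d_U = (-0.10)·290 + (+0.70)·340 + (-0.15)·210 = 177.5
  d_F = (-0.10)·290 + (-0.15)·340 + (+0.80)·210 = 88.0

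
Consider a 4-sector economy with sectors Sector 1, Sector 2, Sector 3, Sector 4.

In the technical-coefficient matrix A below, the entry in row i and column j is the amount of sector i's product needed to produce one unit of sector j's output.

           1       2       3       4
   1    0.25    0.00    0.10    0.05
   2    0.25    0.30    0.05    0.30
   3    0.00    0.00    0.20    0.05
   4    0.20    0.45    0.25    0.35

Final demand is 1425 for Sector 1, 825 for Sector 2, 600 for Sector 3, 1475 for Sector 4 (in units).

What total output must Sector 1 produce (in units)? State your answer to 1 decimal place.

x_1 = 2534.3

I − A =
  [   0.75     0.00    -0.10    -0.05]
  [  -0.25     0.70    -0.05    -0.30]
  [   0.00     0.00     0.80    -0.05]
  [  -0.20    -0.45    -0.25     0.65]
Compute the cofactors C_ij = (−1)^(i+j)·(3×3 minor ij) of I−A; the adjugate is their transpose:
adj(I−A) = Cᵀ =
  [ 0.246125   0.020250   0.041875   0.031500]
  [ 0.175375   0.371625   0.105500   0.193125]
  [ 0.012625   0.016875   0.227375   0.026250]
  [ 0.202000   0.270000   0.173375   0.420000]
det(I−A) = Σ_j (I−A)_1j·C_1j = (0.75)(0.246125) + (0.00)(0.175375) + (-0.10)(0.012625) + (-0.05)(0.202000) = 0.17323125
(I − A)⁻¹ = adj(I−A) / det(I−A) ≈
  [   1.4208     0.1169     0.2417     0.1818]
  [   1.0124     2.1453     0.6090     1.1148]
  [   0.0729     0.0974     1.3126     0.1515]
  [   1.1661     1.5586     1.0008     2.4245]
x = (I − A)⁻¹ d = adj(I−A)·d / det(I−A), with det(I−A) = 0.17323125:
  x_1 = (0.246125·1425 + 0.020250·825 + 0.041875·600 + 0.031500·1475) / 0.17323125 = 439.021875 / 0.17323125 ≈ 2534.3
  x_2 = (0.175375·1425 + 0.371625·825 + 0.105500·600 + 0.193125·1475) / 0.17323125 = 904.659375 / 0.17323125 ≈ 5222.3
  x_3 = (0.012625·1425 + 0.016875·825 + 0.227375·600 + 0.026250·1475) / 0.17323125 = 207.05625 / 0.17323125 ≈ 1195.3
  x_4 = (0.202000·1425 + 0.270000·825 + 0.173375·600 + 0.420000·1475) / 0.17323125 = 1234.125 / 0.17323125 ≈ 7124.1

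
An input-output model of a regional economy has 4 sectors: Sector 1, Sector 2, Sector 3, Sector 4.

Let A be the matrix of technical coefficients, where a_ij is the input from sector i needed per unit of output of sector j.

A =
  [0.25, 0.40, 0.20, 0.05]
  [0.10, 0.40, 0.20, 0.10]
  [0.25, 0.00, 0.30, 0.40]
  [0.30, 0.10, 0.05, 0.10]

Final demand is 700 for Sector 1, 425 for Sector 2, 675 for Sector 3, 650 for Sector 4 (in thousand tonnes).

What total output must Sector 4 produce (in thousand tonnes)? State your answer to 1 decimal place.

I − A =
  [   0.75    -0.40    -0.20    -0.05]
  [  -0.10     0.60    -0.20    -0.10]
  [  -0.25     0.00     0.70    -0.40]
  [  -0.30    -0.10    -0.05     0.90]
Compute the cofactors C_ij = (−1)^(i+j)·(3×3 minor ij) of I−A; the adjugate is their transpose:
adj(I−A) = Cᵀ =
  [ 0.351000   0.255500   0.182500   0.129000]
  [ 0.152250   0.377375   0.160000   0.121500]
  [ 0.208500   0.169250   0.340000   0.181500]
  [ 0.145500   0.136500   0.097500   0.237000]
det(I−A) = Σ_j (I−A)_1j·C_1j = (0.75)(0.351000) + (-0.40)(0.152250) + (-0.20)(0.208500) + (-0.05)(0.145500) = 0.153375
(I − A)⁻¹ = adj(I−A) / det(I−A) ≈
  [   2.2885     1.6659     1.1899     0.8411]
  [   0.9927     2.4605     1.0432     0.7922]
  [   1.3594     1.1035     2.2168     1.1834]
  [   0.9487     0.8900     0.6357     1.5452]
x = (I − A)⁻¹ d = adj(I−A)·d / det(I−A), with det(I−A) = 0.153375:
  x_1 = (0.351000·700 + 0.255500·425 + 0.182500·675 + 0.129000·650) / 0.153375 = 561.325 / 0.153375 ≈ 3659.8
  x_2 = (0.152250·700 + 0.377375·425 + 0.160000·675 + 0.121500·650) / 0.153375 = 453.934375 / 0.153375 ≈ 2959.6
  x_3 = (0.208500·700 + 0.169250·425 + 0.340000·675 + 0.181500·650) / 0.153375 = 565.35625 / 0.153375 ≈ 3686.1
  x_4 = (0.145500·700 + 0.136500·425 + 0.097500·675 + 0.237000·650) / 0.153375 = 379.725 / 0.153375 ≈ 2475.8

x_4 = 2475.8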